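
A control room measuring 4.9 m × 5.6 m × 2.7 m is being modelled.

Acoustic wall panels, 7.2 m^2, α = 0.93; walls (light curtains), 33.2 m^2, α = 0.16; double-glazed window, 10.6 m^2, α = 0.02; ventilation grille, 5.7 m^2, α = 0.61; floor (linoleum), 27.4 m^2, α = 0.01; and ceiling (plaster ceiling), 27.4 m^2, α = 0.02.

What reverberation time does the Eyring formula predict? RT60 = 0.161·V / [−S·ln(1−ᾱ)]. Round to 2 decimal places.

0.67 s

Total surface area S = 7.2 + 33.2 + 10.6 + 5.7 + 27.4 + 27.4 = 111.5 m^2.
Σ(Sᵢαᵢ) = 7.2·0.93 + 33.2·0.16 + 10.6·0.02 + 5.7·0.61 + 27.4·0.01 + 27.4·0.02 = 16.519.
Mean coefficient ᾱ = A/S = 0.1482.
−S·ln(1−ᾱ) = −111.5 × ln(1 − 0.1482) = 17.885.
V = 4.9 × 5.6 × 2.7 = 74.088 m³.
T = 0.161·V/[−S·ln(1−ᾱ)] = 0.161·74.088/17.885 = 0.67 s.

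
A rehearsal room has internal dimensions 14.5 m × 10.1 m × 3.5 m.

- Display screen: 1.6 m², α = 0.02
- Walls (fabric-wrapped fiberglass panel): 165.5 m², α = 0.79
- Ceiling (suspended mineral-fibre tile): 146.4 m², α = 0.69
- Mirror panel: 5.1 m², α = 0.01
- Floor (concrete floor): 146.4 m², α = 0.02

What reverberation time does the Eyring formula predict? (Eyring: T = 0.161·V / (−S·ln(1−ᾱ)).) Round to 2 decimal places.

Total surface area S = 1.6 + 165.5 + 146.4 + 5.1 + 146.4 = 465.0 m².
Σ(Sᵢαᵢ) = 1.6×0.02 + 165.5×0.79 + 146.4×0.69 + 5.1×0.01 + 146.4×0.02 = 234.772.
ᾱ = 234.772 / 465.0 = 0.5049.
−S·ln(1−ᾱ) = −465.0 × ln(1 − 0.5049) = 326.893.
V = 14.5 × 10.1 × 3.5 = 512.575 m³.
T = 0.161·V/[−S·ln(1−ᾱ)] = 0.161·512.575/326.893 = 0.25 s.

0.25 s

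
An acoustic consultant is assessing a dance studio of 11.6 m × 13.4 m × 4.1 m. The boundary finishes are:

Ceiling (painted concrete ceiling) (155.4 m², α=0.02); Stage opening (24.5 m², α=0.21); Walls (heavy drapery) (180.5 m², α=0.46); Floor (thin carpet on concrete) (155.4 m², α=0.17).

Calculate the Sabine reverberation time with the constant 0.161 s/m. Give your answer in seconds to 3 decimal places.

Equivalent absorption area: A = 155.4*0.02 + 24.5*0.21 + 180.5*0.46 + 155.4*0.17 = 117.701 m².
Room volume: 637.304 m³.
T = 0.161 V/A = 0.161·637.304/117.701 = 0.872 s.

0.872 sec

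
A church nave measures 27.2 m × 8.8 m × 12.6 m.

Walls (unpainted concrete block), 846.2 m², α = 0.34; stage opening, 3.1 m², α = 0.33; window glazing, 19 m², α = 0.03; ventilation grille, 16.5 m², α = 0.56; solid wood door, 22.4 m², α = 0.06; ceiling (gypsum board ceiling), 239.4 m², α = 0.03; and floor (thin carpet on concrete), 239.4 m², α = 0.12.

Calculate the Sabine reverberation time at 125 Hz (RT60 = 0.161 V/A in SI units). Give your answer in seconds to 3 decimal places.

Total absorption A = 846.2·0.34 + 3.1·0.33 + 19·0.03 + 16.5·0.56 + 22.4·0.06 + 239.4·0.03 + 239.4·0.12
  = 287.708 + 1.023 + 0.570 + 9.240 + 1.344 + 7.182 + 28.728 = 335.795 m² sabins.
V = 27.2·8.8·12.6 = 3015.936 m³.
RT60 = 0.161 · V / A = 0.161 × 3015.936 / 335.795 = 1.446 s.

1.446 seconds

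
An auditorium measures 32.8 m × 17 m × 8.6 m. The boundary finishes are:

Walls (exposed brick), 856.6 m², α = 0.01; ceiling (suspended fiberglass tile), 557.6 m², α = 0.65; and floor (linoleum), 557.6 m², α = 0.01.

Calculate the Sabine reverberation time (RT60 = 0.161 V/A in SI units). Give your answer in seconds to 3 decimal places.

A = Σ Sᵢαᵢ = 856.6·0.01 + 557.6·0.65 + 557.6·0.01 = 376.582 sabins.
Volume V = 32.8 × 17 × 8.6 = 4795.36 m³.
T = 0.161 V/A = 0.161·4795.36/376.582 = 2.050 s.

2.050 sec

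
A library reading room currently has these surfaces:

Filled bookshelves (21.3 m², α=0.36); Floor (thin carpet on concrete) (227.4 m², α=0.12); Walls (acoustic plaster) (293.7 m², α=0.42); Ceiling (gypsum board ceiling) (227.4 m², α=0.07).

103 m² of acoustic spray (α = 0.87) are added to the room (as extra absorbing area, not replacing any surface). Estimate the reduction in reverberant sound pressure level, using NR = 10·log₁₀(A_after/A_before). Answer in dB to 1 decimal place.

1.8 dB

Summing Sᵢαᵢ: 7.668 + 27.288 + 123.354 + 15.918 → A_before = 174.228 sabins.
Added absorption = 103 × 0.87 = 89.610 sabins.
New total A_after = 263.838 sabins.
Reduction = 10 log₁₀(A_after/A_before) = 10 log₁₀(1.5143) = 1.8 dB.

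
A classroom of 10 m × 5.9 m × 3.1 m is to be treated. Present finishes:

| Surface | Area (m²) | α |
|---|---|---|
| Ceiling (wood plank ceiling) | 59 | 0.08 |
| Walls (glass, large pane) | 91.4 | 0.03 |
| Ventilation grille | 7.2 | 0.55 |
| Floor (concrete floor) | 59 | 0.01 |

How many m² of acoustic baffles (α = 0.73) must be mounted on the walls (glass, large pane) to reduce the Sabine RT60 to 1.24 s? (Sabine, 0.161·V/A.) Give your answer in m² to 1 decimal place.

A₁ = Σ Sᵢαᵢ = 59×0.08 + 91.4×0.03 + 7.2×0.55 + 59×0.01 = 12.012 sabins.
V = 182.9 m³. Target absorption A₂ = 0.161 × 182.9 / 1.24 = 23.748 sabins.
Absorption to add: 23.748 − 12.012 = 11.736 sabins.
Each m² of panel replacing the walls (glass, large pane) adds (0.73 − 0.03) = 0.70 sabins.
Area = ΔA/Δα = 11.736/0.70 = 16.8 m².

16.8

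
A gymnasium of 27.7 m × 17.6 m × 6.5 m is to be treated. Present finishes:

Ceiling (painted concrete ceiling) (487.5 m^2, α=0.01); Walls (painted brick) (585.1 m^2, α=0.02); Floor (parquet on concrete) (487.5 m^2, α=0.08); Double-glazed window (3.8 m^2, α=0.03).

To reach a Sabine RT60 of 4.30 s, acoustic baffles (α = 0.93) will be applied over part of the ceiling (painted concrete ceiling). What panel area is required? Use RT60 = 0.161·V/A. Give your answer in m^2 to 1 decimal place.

A₁ = Σ Sᵢαᵢ = 487.5·0.01 + 585.1·0.02 + 487.5·0.08 + 3.8·0.03 = 55.691 sabins.
V = 3168.88 m³. Target absorption A₂ = 0.161 × 3168.88 / 4.30 = 118.649 sabins.
Absorption to add: 118.649 − 55.691 = 62.958 sabins.
Net gain per m^2: Δα = 0.93 − 0.01 = 0.92.
Area = ΔA/Δα = 62.958/0.92 = 68.4 m^2.

68.4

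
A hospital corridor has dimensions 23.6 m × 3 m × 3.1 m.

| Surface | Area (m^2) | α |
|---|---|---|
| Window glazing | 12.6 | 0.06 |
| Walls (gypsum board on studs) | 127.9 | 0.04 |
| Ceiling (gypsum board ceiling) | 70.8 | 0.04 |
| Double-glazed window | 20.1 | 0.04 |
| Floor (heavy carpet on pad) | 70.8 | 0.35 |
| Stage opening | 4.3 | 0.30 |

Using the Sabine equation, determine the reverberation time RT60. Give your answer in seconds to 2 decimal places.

0.99 s

A = Σ Sᵢαᵢ = 12.6×0.06 + 127.9×0.04 + 70.8×0.04 + 20.1×0.04 + 70.8×0.35 + 4.3×0.30 = 35.578 sabins.
Volume V = 23.6 × 3 × 3.1 = 219.48 m³.
RT60 = 0.161 · V / A = 0.161 × 219.48 / 35.578 = 0.99 s.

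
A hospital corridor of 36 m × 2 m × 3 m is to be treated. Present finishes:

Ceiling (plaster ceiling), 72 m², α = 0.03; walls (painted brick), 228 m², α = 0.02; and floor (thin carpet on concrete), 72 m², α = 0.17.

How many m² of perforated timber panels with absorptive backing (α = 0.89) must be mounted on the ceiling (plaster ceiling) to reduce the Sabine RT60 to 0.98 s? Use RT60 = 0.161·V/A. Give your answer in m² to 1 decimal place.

Summing Sᵢαᵢ: 2.160 + 4.560 + 12.240 → A₁ = 18.960 sabins.
Required A₂ = 0.161·216/0.98 = 35.486 sabins.
Absorption to add: 35.486 − 18.960 = 16.526 sabins.
Net gain per m²: Δα = 0.89 − 0.03 = 0.86.
Panel area = 16.526 / 0.86 = 19.2 m².

19.2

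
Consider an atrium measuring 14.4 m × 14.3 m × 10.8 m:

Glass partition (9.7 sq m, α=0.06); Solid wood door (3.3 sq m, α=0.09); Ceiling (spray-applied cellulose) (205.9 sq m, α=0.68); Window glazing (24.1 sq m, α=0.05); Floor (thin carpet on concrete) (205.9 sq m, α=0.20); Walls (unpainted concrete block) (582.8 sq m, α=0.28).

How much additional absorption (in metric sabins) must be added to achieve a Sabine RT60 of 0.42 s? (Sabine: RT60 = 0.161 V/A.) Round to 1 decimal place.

506.0 sabins

Total absorption A₁ = 9.7*0.06 + 3.3*0.09 + 205.9*0.68 + 24.1*0.05 + 205.9*0.20 + 582.8*0.28
  = 0.582 + 0.297 + 140.012 + 1.205 + 41.180 + 163.184 = 346.460 sq m sabins.
For T = 0.42 s, need A₂ = 0.161·V/T = 0.161·2223.936/0.42 = 852.509 sabins.
Shortfall: 852.509 − 346.460 = 506.0 sabins.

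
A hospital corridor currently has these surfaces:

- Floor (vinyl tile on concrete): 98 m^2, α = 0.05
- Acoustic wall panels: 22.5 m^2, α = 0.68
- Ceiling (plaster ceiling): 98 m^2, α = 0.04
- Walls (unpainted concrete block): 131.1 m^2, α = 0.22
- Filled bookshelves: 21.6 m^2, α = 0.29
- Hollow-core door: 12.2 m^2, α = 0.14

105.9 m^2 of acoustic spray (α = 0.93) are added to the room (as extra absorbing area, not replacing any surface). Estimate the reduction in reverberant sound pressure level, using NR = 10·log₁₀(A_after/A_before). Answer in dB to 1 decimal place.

Equivalent absorption area: A_before = 98*0.05 + 22.5*0.68 + 98*0.04 + 131.1*0.22 + 21.6*0.29 + 12.2*0.14 = 60.934 m^2.
Treatment contributes 105.9·0.93 = 98.487 sabins.
New total A_after = 159.421 sabins.
NR = 10·log₁₀(159.421/60.934) = 4.2 dB.

4.2 dB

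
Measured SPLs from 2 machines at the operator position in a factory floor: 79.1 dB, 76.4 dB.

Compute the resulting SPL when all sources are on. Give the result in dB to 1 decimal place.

Sum in the linear (power) domain: Σ 10^(Lᵢ/10) = 10^(79.1/10) + 10^(76.4/10) = 1.249e+08.
L_total = 10·log₁₀(1.249e+08) = 81.0 dB.

81.0 dB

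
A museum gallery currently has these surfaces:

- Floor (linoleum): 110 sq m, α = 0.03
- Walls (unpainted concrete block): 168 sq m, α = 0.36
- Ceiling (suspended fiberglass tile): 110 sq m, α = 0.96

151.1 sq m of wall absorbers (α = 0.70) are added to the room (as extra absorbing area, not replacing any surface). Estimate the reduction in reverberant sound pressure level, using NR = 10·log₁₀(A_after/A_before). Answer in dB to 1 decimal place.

A_before = Σ Sᵢαᵢ = 110*0.03 + 168*0.36 + 110*0.96 = 169.380 sabins.
Added absorption = 151.1 × 0.70 = 105.770 sabins.
A_after = 169.380 + 105.770 = 275.150 sabins.
Reduction = 10 log₁₀(A_after/A_before) = 10 log₁₀(1.6245) = 2.1 dB.

2.1 dB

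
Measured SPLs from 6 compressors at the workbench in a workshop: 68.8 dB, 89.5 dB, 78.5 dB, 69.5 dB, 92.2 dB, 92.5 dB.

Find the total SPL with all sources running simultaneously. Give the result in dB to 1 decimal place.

Sum in the linear (power) domain: Σ 10^(Lᵢ/10) = 10^(68.8/10) + 10^(89.5/10) + 10^(78.5/10) + 10^(69.5/10) + 10^(92.2/10) + 10^(92.5/10) = 4.416e+09.
L_total = 10·log₁₀(4.416e+09) = 96.5 dB.

96.5 dB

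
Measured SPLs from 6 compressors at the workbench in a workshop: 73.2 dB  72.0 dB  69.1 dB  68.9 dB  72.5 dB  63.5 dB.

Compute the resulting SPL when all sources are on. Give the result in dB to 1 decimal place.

Converting to relative power and adding: 10^(73.2/10) + 10^(72.0/10) + 10^(69.1/10) + 10^(68.9/10) + 10^(72.5/10) + 10^(63.5/10) = 7.265e+07.
L_total = 10·log₁₀(7.265e+07) = 78.6 dB.

78.6 dB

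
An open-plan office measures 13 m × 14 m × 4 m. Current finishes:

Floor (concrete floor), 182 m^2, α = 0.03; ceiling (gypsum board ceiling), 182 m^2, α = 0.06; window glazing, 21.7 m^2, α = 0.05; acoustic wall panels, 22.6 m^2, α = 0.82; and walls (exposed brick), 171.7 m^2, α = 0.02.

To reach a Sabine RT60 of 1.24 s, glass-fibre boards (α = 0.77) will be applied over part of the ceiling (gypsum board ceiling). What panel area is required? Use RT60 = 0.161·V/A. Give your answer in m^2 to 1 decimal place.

Total absorption A₁ = 182×0.03 + 182×0.06 + 21.7×0.05 + 22.6×0.82 + 171.7×0.02
  = 5.460 + 10.920 + 1.085 + 18.532 + 3.434 = 39.431 m^2 sabins.
V = 728 m³. Target absorption A₂ = 0.161 × 728 / 1.24 = 94.523 sabins.
Absorption to add: 94.523 − 39.431 = 55.092 sabins.
Each m^2 of panel replacing the ceiling (gypsum board ceiling) adds (0.77 − 0.06) = 0.71 sabins.
Panel area = 55.092 / 0.71 = 77.6 m^2.

77.6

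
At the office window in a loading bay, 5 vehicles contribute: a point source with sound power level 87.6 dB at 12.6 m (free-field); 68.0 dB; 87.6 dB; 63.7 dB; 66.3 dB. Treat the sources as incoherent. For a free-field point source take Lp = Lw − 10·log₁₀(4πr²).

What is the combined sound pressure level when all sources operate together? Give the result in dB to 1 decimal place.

87.7 dB

Source at 12.6 m: Lp = 87.6 − 10·log₁₀(4π·12.6²) = 87.6 − 10·log₁₀(1995.037) = 54.6 dB.
Σ 10^(Lᵢ/10) = 5.886e+08.
Combined level = 10 log₁₀(5.886e+08) = 87.7 dB.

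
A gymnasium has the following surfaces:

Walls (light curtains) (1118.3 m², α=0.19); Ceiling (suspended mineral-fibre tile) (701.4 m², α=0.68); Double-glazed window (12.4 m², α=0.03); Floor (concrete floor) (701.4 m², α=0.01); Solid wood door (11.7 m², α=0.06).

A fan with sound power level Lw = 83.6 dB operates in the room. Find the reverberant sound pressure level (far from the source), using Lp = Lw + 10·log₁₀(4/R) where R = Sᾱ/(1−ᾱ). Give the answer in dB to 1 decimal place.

Σ(Sᵢαᵢ) = 1118.3·0.19 + 701.4·0.68 + 12.4·0.03 + 701.4·0.01 + 11.7·0.06 = 697.517; total area S = 2545.2 m².
ᾱ = 0.2741, so room constant R = A/(1−ᾱ) = 960.900 m².
Lp = 83.6 + 10·log₁₀(4/960.900) = 83.6 + (-23.81) = 59.8 dB.

59.8 dB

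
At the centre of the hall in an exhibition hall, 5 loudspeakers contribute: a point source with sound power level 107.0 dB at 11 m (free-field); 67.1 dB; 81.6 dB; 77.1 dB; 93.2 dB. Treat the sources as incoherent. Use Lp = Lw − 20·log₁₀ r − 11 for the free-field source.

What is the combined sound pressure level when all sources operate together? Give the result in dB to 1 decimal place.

93.7 dB

Source at 11 m: Lp = 107.0 − 20·log₁₀(11) − 11 = 75.2 dB.
Sum in the linear (power) domain: Σ 10^(Lᵢ/10) = 10^(75.2/10) + 10^(67.1/10) + 10^(81.6/10) + 10^(77.1/10) + 10^(93.2/10) = 2.323e+09.
Combined level = 10 log₁₀(2.323e+09) = 93.7 dB.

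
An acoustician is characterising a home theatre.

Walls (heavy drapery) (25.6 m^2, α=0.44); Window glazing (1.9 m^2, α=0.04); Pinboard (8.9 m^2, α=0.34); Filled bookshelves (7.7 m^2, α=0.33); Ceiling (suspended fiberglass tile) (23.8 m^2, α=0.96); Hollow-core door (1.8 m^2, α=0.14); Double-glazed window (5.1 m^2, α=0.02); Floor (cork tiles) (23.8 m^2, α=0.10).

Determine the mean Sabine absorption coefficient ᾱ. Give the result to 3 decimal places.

Total surface area S = 98.6 m^2.
Σ(Sᵢαᵢ) = 25.6×0.44 + 1.9×0.04 + 8.9×0.34 + 7.7×0.33 + 23.8×0.96 + 1.8×0.14 + 5.1×0.02 + 23.8×0.10 = 42.489.
ᾱ = A/S = 0.431.

0.431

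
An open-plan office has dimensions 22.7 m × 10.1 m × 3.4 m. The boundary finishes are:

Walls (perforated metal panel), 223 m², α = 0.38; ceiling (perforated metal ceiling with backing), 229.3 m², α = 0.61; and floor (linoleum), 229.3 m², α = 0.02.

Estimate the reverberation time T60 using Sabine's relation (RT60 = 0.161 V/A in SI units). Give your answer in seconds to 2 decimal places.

0.55 sec

Summing Sᵢαᵢ: 84.740 + 139.873 + 4.586 → A = 229.199 sabins.
Room volume: 779.518 m³.
Sabine: RT60 = 0.161 × 779.518 / 229.199 = 0.55 s.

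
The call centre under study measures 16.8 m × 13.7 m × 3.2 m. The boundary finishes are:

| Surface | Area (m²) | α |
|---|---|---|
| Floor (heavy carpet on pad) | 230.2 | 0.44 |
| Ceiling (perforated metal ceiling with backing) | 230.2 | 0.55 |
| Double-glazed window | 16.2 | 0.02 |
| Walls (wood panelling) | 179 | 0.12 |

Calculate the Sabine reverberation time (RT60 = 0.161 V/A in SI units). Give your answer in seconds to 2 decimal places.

Summing Sᵢαᵢ: 101.288 + 126.610 + 0.324 + 21.480 → A = 249.702 sabins.
V = 16.8·13.7·3.2 = 736.512 m³.
T = 0.161 V/A = 0.161·736.512/249.702 = 0.47 s.

0.47 seconds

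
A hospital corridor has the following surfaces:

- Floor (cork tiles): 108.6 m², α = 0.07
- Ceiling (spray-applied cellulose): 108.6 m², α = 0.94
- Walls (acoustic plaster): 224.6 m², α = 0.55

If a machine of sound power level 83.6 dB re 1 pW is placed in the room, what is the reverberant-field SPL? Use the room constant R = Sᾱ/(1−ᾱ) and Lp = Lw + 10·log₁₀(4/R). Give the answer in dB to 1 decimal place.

62.7 dB

Σ(Sᵢαᵢ) = 108.6·0.07 + 108.6·0.94 + 224.6·0.55 = 233.216; total area S = 441.8 m².
ᾱ = 233.216/441.8 = 0.5279; R = Sᾱ/(1−ᾱ) = 233.216/(1−0.5279) = 493.997 m².
Lp = 83.6 + 10·log₁₀(4/493.997) = 83.6 + (-20.92) = 62.7 dB.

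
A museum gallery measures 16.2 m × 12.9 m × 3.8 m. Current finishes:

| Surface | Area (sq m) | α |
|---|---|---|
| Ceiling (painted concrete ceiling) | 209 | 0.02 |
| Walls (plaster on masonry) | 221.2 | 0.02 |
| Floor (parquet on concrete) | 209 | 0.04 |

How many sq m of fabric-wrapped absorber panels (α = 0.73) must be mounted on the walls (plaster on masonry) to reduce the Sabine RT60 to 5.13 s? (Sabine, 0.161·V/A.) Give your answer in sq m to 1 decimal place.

Summing Sᵢαᵢ: 4.180 + 4.424 + 8.360 → A₁ = 16.964 sabins.
V = 794.124 m³. Target absorption A₂ = 0.161 × 794.124 / 5.13 = 24.923 sabins.
ΔA needed = 24.923 − 16.964 = 7.959 sabins.
Each sq m of panel replacing the walls (plaster on masonry) adds (0.73 − 0.02) = 0.71 sabins.
Panel area = 7.959 / 0.71 = 11.2 sq m.

11.2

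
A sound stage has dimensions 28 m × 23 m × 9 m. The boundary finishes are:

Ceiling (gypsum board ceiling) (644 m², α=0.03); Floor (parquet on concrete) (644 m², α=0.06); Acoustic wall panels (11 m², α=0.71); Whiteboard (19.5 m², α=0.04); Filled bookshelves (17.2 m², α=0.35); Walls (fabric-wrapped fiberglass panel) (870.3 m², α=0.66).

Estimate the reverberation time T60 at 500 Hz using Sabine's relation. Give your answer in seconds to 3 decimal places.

Equivalent absorption area: A = 644*0.03 + 644*0.06 + 11*0.71 + 19.5*0.04 + 17.2*0.35 + 870.3*0.66 = 646.968 m².
Volume V = 28 × 23 × 9 = 5796 m³.
Sabine: RT60 = 0.161 × 5796 / 646.968 = 1.442 s.

1.442 seconds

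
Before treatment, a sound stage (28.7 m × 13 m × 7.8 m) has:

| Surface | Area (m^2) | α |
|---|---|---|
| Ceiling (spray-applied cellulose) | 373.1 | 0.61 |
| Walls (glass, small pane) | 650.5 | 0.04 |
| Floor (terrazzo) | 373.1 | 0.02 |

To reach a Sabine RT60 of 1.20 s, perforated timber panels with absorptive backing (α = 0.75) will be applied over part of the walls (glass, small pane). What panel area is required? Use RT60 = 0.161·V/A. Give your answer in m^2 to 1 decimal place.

Equivalent absorption area: A₁ = 373.1*0.61 + 650.5*0.04 + 373.1*0.02 = 261.073 m^2.
V = 2910.18 m³. Target absorption A₂ = 0.161 × 2910.18 / 1.20 = 390.449 sabins.
Absorption to add: 390.449 − 261.073 = 129.376 sabins.
Net gain per m^2: Δα = 0.75 − 0.04 = 0.71.
Area = ΔA/Δα = 129.376/0.71 = 182.2 m^2.

182.2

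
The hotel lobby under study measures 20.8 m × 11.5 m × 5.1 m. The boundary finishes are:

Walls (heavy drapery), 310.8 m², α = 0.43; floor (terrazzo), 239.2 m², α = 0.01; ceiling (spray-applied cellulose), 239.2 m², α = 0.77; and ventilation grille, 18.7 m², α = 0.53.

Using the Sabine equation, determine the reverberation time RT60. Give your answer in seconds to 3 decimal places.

Equivalent absorption area: A = 310.8*0.43 + 239.2*0.01 + 239.2*0.77 + 18.7*0.53 = 330.131 m².
Volume V = 20.8 × 11.5 × 5.1 = 1219.92 m³.
RT60 = 0.161 · V / A = 0.161 × 1219.92 / 330.131 = 0.595 s.

0.595 s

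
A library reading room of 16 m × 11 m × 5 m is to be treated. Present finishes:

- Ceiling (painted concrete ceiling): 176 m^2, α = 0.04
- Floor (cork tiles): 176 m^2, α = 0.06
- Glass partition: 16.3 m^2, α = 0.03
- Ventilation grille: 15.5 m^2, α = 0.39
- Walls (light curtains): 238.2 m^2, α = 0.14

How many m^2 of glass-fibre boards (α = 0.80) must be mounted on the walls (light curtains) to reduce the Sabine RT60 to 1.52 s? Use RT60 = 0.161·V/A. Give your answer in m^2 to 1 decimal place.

Equivalent absorption area: A₁ = 176*0.04 + 176*0.06 + 16.3*0.03 + 15.5*0.39 + 238.2*0.14 = 57.482 m^2.
Required A₂ = 0.161·880/1.52 = 93.211 sabins.
Absorption to add: 93.211 − 57.482 = 35.729 sabins.
Net gain per m^2: Δα = 0.80 − 0.14 = 0.66.
Panel area = 35.729 / 0.66 = 54.1 m^2.

54.1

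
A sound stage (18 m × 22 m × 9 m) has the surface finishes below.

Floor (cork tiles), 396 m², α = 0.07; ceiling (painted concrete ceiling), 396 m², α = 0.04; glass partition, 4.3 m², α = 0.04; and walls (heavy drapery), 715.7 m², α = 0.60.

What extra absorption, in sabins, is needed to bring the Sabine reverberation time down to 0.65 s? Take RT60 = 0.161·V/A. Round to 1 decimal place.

A₁ = Σ Sᵢαᵢ = 396*0.07 + 396*0.04 + 4.3*0.04 + 715.7*0.60 = 473.152 sabins.
Target A₂ = 0.161·3564/0.65 = 882.775 sabins (V = 3564 m³).
ΔA = A₂ − A₁ = 882.775 − 473.152 = 409.6 sabins.

409.6 sabins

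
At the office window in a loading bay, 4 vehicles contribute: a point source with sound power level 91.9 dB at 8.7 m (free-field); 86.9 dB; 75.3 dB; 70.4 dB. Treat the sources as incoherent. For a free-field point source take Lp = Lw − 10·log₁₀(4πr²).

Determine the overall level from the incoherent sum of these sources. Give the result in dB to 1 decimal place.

87.3 dB

Source at 8.7 m: Lp = 91.9 − 10·log₁₀(4π·8.7²) = 91.9 − 10·log₁₀(951.149) = 62.1 dB.
Σ 10^(Lᵢ/10) = 5.362e+08.
Combined level = 10 log₁₀(5.362e+08) = 87.3 dB.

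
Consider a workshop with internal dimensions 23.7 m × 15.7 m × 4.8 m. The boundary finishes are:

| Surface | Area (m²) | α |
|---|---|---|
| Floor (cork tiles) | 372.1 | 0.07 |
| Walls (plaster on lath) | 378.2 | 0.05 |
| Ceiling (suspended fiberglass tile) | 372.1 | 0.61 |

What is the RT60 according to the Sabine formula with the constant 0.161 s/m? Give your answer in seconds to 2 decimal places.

1.06 s

Total absorption A = 372.1·0.07 + 378.2·0.05 + 372.1·0.61
  = 26.047 + 18.910 + 226.981 = 271.938 m² sabins.
Room volume: 1786.032 m³.
Sabine: RT60 = 0.161 × 1786.032 / 271.938 = 1.06 s.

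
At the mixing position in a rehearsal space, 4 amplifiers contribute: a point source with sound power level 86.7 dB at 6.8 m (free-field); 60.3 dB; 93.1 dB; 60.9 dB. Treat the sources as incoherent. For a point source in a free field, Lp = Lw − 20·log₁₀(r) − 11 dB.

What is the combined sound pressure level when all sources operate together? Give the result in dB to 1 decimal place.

Source at 6.8 m: Lp = 86.7 − 20·log₁₀(6.8) − 11 = 59.0 dB.
Converting to relative power and adding: 10^(59.0/10) + 10^(60.3/10) + 10^(93.1/10) + 10^(60.9/10) = 2.045e+09.
L_total = 10·log₁₀(2.045e+09) = 93.1 dB.

93.1 dB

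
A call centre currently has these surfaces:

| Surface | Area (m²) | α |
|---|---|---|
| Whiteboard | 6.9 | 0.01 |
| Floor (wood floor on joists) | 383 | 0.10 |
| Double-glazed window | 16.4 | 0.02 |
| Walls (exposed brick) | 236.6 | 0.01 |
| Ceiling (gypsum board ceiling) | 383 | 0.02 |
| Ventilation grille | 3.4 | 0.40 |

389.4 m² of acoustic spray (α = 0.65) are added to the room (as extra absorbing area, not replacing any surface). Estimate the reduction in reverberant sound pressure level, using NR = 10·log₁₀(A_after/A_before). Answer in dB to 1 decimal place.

7.8 dB

Total absorption A_before = 6.9×0.01 + 383×0.10 + 16.4×0.02 + 236.6×0.01 + 383×0.02 + 3.4×0.40
  = 0.069 + 38.300 + 0.328 + 2.366 + 7.660 + 1.360 = 50.083 m² sabins.
Added absorption = 389.4 × 0.65 = 253.110 sabins.
New total A_after = 303.193 sabins.
Reduction = 10 log₁₀(A_after/A_before) = 10 log₁₀(6.0538) = 7.8 dB.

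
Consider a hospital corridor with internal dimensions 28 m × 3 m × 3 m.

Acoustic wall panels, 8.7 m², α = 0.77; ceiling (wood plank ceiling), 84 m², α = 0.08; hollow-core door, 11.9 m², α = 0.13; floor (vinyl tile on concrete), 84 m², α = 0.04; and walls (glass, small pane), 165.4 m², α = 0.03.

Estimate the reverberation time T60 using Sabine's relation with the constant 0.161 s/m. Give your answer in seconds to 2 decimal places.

1.74 s

Total absorption A = 8.7·0.77 + 84·0.08 + 11.9·0.13 + 84·0.04 + 165.4·0.03
  = 6.699 + 6.720 + 1.547 + 3.360 + 4.962 = 23.288 m² sabins.
Room volume: 252 m³.
RT60 = 0.161 · V / A = 0.161 × 252 / 23.288 = 1.74 s.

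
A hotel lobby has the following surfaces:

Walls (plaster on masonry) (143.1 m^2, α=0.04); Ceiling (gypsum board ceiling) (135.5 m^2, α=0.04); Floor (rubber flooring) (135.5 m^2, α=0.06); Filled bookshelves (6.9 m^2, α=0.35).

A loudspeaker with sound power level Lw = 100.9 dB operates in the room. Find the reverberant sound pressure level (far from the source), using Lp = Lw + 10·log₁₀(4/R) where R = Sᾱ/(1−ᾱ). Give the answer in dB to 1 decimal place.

Σ(Sᵢαᵢ) = 143.1·0.04 + 135.5·0.04 + 135.5·0.06 + 6.9·0.35 = 21.689; total area S = 421.0 m^2.
ᾱ = 0.0515, so room constant R = A/(1−ᾱ) = 22.867 m^2.
Lp = 100.9 + 10·log₁₀(4/22.867) = 100.9 + (-7.57) = 93.3 dB.

93.3 dB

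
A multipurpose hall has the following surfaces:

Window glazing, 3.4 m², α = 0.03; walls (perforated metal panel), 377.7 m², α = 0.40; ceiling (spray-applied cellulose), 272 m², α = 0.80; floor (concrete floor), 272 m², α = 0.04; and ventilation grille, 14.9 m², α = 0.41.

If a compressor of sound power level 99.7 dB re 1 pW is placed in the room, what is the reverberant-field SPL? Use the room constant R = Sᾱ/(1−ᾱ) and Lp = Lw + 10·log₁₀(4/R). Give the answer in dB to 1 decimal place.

A = 385.771 sabins; S = 940.0 m².
ᾱ = 385.771/940.0 = 0.4104; R = Sᾱ/(1−ᾱ) = 385.771/(1−0.4104) = 654.293 m².
Lp = Lw + 10 log₁₀(4/R) = 99.7 -22.14 = 77.6 dB.

77.6 dB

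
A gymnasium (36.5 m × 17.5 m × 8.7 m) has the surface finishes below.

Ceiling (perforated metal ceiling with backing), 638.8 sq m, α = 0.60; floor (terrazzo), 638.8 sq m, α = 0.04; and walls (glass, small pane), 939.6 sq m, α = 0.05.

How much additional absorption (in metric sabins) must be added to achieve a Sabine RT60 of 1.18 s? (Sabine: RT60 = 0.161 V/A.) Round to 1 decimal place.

302.4 sabins

Equivalent absorption area: A₁ = 638.8×0.60 + 638.8×0.04 + 939.6×0.05 = 455.812 sq m.
For T = 1.18 s, need A₂ = 0.161·V/T = 0.161·5557.125/1.18 = 758.218 sabins.
ΔA = A₂ − A₁ = 758.218 − 455.812 = 302.4 sabins.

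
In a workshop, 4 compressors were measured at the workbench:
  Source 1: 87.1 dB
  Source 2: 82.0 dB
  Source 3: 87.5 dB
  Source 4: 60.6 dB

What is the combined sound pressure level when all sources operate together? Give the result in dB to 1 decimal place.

Σ 10^(Lᵢ/10) = 1.235e+09.
L_total = 10·log₁₀(1.235e+09) = 90.9 dB.

90.9 dB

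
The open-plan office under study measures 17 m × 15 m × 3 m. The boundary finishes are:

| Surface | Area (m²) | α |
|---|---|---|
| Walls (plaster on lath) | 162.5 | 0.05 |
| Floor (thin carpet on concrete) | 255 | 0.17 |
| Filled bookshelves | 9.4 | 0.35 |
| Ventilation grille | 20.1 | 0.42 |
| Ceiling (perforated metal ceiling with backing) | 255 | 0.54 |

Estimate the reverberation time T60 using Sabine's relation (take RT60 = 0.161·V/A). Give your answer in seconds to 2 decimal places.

0.61 sec

Summing Sᵢαᵢ: 8.125 + 43.350 + 3.290 + 8.442 + 137.700 → A = 200.907 sabins.
V = 17·15·3 = 765 m³.
RT60 = 0.161 · V / A = 0.161 × 765 / 200.907 = 0.61 s.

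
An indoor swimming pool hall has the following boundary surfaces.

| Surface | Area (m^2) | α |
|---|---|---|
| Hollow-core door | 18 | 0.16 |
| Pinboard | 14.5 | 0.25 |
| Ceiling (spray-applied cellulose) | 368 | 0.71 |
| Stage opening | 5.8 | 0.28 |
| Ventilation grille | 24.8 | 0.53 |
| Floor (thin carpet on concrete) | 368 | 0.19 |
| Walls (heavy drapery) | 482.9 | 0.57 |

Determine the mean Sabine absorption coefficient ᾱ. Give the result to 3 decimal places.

0.490

S = Σ Sᵢ = 18 + 14.5 + 368 + 5.8 + 24.8 + 368 + 482.9 = 1282.0 m^2.
A = 18*0.16 + 14.5*0.25 + 368*0.71 + 5.8*0.28 + 24.8*0.53 + 368*0.19 + 482.9*0.57 = 627.726 sabins.
ᾱ = A/S = 0.490.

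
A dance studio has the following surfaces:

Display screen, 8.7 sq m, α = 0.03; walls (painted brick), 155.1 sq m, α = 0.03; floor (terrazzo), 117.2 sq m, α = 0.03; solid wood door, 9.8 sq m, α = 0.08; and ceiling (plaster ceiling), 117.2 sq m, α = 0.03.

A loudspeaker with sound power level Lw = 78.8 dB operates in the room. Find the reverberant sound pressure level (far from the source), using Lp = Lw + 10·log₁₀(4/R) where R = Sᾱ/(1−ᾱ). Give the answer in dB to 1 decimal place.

73.6 dB

Σ(Sᵢαᵢ) = 8.7×0.03 + 155.1×0.03 + 117.2×0.03 + 9.8×0.08 + 117.2×0.03 = 12.730; total area S = 408.0 sq m.
ᾱ = 12.730/408.0 = 0.0312; R = Sᾱ/(1−ᾱ) = 12.730/(1−0.0312) = 13.140 sq m.
Lp = 78.8 + 10·log₁₀(4/13.140) = 78.8 + (-5.17) = 73.6 dB.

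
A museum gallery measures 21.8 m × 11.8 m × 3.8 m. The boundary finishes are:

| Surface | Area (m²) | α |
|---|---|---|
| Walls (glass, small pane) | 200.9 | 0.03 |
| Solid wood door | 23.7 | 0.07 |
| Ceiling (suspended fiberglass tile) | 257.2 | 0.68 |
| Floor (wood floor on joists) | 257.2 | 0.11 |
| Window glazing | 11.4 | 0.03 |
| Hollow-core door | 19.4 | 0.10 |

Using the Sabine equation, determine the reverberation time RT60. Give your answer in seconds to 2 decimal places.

0.74 s

Total absorption A = 200.9×0.03 + 23.7×0.07 + 257.2×0.68 + 257.2×0.11 + 11.4×0.03 + 19.4×0.10
  = 6.027 + 1.659 + 174.896 + 28.292 + 0.342 + 1.940 = 213.156 m² sabins.
Room volume: 977.512 m³.
Sabine: RT60 = 0.161 × 977.512 / 213.156 = 0.74 s.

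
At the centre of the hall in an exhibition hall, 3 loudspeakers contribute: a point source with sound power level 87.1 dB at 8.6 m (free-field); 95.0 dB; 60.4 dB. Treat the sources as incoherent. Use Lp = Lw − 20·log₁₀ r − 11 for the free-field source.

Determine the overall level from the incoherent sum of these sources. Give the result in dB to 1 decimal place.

95.0 dB

Source at 8.6 m: Lp = 87.1 − 20·log₁₀(8.6) − 11 = 57.4 dB.
Sum in the linear (power) domain: Σ 10^(Lᵢ/10) = 10^(57.4/10) + 10^(95.0/10) + 10^(60.4/10) = 3.164e+09.
Combined level = 10 log₁₀(3.164e+09) = 95.0 dB.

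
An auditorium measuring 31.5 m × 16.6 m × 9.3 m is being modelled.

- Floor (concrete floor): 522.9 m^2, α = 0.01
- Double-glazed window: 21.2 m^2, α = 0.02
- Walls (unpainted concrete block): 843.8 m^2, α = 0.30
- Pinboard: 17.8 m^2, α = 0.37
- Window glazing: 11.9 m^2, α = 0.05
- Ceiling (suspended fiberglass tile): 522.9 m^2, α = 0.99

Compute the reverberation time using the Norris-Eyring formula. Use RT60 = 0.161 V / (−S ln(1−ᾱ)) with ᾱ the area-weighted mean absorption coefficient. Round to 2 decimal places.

Total surface area S = 522.9 + 21.2 + 843.8 + 17.8 + 11.9 + 522.9 = 1940.5 m^2.
Absorption A = 522.9×0.01 + 21.2×0.02 + 843.8×0.30 + 17.8×0.37 + 11.9×0.05 + 522.9×0.99 = 783.645 sabins.
Mean coefficient ᾱ = A/S = 0.4038.
Eyring denominator: −S ln(1−ᾱ) = 1003.586.
V = 31.5 × 16.6 × 9.3 = 4862.97 m³.
T = 0.161·V/[−S·ln(1−ᾱ)] = 0.161·4862.97/1003.586 = 0.78 s.

0.78 sec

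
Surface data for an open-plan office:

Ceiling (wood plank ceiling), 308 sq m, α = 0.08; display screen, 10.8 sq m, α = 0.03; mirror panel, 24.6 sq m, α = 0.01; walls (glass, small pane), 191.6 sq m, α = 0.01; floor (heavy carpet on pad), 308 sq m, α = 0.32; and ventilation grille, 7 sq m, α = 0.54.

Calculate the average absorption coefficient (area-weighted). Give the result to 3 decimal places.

S = Σ Sᵢ = 308 + 10.8 + 24.6 + 191.6 + 308 + 7 = 850.0 sq m.
Weighted sum Σ Sα = 129.466.
ᾱ = A/S = 0.152.

0.152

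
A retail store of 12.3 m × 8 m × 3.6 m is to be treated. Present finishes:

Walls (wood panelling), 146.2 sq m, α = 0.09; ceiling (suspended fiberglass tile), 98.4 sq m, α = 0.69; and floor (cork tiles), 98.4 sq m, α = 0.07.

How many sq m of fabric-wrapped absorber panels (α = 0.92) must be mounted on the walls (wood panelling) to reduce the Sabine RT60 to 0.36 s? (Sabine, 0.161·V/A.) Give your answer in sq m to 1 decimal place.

84.9

Total absorption A₁ = 146.2*0.09 + 98.4*0.69 + 98.4*0.07
  = 13.158 + 67.896 + 6.888 = 87.942 sq m sabins.
V = 354.24 m³. Target absorption A₂ = 0.161 × 354.24 / 0.36 = 158.424 sabins.
Absorption to add: 158.424 − 87.942 = 70.482 sabins.
Net gain per sq m: Δα = 0.92 − 0.09 = 0.83.
Area = ΔA/Δα = 70.482/0.83 = 84.9 sq m.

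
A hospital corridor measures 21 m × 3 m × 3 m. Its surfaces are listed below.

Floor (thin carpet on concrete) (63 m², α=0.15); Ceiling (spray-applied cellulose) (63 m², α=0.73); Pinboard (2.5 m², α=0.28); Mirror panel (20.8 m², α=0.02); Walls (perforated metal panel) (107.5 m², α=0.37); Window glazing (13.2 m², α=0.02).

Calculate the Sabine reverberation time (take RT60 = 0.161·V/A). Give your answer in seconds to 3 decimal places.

0.315 seconds

Equivalent absorption area: A = 63×0.15 + 63×0.73 + 2.5×0.28 + 20.8×0.02 + 107.5×0.37 + 13.2×0.02 = 96.595 m².
V = 21·3·3 = 189 m³.
RT60 = 0.161 · V / A = 0.161 × 189 / 96.595 = 0.315 s.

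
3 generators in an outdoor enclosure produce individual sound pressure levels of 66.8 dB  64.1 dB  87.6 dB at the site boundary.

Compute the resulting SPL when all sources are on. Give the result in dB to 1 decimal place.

Σ 10^(Lᵢ/10) = 5.828e+08.
Back to dB: 10·log₁₀ Σ = 87.7 dB.

87.7 dB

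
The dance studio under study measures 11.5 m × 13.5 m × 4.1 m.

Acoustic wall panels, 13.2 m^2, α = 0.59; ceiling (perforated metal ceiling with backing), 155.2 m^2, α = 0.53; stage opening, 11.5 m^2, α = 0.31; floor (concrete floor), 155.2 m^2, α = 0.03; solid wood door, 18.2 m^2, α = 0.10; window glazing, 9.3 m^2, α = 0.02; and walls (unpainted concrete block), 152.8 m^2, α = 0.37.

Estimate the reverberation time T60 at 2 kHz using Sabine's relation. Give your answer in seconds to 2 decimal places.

A = Σ Sᵢαᵢ = 13.2·0.59 + 155.2·0.53 + 11.5·0.31 + 155.2·0.03 + 18.2·0.10 + 9.3·0.02 + 152.8·0.37 = 156.807 sabins.
V = 11.5·13.5·4.1 = 636.525 m³.
T = 0.161 V/A = 0.161·636.525/156.807 = 0.65 s.

0.65 s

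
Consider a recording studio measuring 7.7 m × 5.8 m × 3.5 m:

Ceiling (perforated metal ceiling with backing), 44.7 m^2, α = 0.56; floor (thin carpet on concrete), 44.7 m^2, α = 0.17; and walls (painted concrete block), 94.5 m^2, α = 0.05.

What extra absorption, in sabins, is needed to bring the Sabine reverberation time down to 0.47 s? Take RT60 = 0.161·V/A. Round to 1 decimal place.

16.2 sabins

Total absorption A₁ = 44.7*0.56 + 44.7*0.17 + 94.5*0.05
  = 25.032 + 7.599 + 4.725 = 37.356 m^2 sabins.
V = 156.31 m³. Required absorption A₂ = 0.161 × 156.31 / 0.47 = 53.544 sabins.
Shortfall: 53.544 − 37.356 = 16.2 sabins.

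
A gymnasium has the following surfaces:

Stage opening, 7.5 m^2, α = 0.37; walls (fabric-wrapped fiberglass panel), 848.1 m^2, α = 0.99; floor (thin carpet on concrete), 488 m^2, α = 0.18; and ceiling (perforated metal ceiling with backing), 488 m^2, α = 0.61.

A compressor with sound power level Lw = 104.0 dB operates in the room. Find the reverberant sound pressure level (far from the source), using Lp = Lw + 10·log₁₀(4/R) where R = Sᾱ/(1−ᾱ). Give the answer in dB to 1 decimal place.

74.3 dB

A = 1227.914 sabins; S = 1831.6 m^2.
ᾱ = 1227.914/1831.6 = 0.6704; R = Sᾱ/(1−ᾱ) = 1227.914/(1−0.6704) = 3725.467 m^2.
Lp = Lw + 10 log₁₀(4/R) = 104.0 -29.69 = 74.3 dB.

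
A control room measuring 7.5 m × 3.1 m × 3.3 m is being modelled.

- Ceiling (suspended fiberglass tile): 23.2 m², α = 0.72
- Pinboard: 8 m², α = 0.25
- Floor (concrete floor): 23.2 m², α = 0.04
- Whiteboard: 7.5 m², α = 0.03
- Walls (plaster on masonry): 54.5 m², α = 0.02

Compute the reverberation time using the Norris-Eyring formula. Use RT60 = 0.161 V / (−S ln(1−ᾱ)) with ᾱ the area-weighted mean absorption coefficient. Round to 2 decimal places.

0.53 seconds

Total surface area S = 23.2 + 8 + 23.2 + 7.5 + 54.5 = 116.4 m².
Σ(Sᵢαᵢ) = 23.2·0.72 + 8·0.25 + 23.2·0.04 + 7.5·0.03 + 54.5·0.02 = 20.947.
Mean coefficient ᾱ = A/S = 0.1800.
−S·ln(1−ᾱ) = −116.4 × ln(1 − 0.1800) = 23.100.
V = 7.5 × 3.1 × 3.3 = 76.725 m³.
RT60 = 0.161 × 76.725 / 23.100 = 0.53 s.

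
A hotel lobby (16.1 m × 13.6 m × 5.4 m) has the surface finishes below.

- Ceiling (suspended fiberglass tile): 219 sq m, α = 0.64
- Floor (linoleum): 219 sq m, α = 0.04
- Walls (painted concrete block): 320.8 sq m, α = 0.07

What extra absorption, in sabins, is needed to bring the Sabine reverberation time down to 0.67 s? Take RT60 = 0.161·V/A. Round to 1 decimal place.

Equivalent absorption area: A₁ = 219×0.64 + 219×0.04 + 320.8×0.07 = 171.376 sq m.
V = 1182.384 m³. Required absorption A₂ = 0.161 × 1182.384 / 0.67 = 284.125 sabins.
ΔA = A₂ − A₁ = 284.125 − 171.376 = 112.7 sabins.

112.7 sabins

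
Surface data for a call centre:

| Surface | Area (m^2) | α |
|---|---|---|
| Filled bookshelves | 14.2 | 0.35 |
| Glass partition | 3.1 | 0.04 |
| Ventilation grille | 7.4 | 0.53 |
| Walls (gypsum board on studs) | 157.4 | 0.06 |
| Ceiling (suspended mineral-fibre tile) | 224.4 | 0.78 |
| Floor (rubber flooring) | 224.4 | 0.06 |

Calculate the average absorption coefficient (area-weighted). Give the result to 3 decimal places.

Total surface area S = 630.9 m^2.
Σ(Sᵢαᵢ) = 14.2*0.35 + 3.1*0.04 + 7.4*0.53 + 157.4*0.06 + 224.4*0.78 + 224.4*0.06 = 206.956.
ᾱ = A/S = 0.328.

0.328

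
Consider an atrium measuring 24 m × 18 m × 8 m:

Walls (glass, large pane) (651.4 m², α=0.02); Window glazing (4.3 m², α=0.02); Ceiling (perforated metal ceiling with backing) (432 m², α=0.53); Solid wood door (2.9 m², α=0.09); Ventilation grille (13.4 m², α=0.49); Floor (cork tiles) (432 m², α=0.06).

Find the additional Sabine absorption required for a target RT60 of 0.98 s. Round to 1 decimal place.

Equivalent absorption area: A₁ = 651.4·0.02 + 4.3·0.02 + 432·0.53 + 2.9·0.09 + 13.4·0.49 + 432·0.06 = 274.821 m².
V = 3456 m³. Required absorption A₂ = 0.161 × 3456 / 0.98 = 567.771 sabins.
ΔA = A₂ − A₁ = 567.771 − 274.821 = 293.0 sabins.

293.0 sabins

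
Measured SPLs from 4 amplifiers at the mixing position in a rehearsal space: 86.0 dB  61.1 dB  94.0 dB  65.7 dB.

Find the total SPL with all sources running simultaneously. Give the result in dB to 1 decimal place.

94.6 dB

Converting to relative power and adding: 10^(86.0/10) + 10^(61.1/10) + 10^(94.0/10) + 10^(65.7/10) = 2.915e+09.
Combined level = 10 log₁₀(2.915e+09) = 94.6 dB.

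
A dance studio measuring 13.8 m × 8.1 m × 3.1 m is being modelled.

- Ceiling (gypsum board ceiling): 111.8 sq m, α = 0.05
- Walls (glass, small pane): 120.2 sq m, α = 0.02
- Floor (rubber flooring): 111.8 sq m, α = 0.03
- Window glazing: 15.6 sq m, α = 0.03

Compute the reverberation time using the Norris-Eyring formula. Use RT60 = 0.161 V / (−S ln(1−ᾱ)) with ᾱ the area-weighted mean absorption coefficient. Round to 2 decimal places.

4.64 sec

Total surface area S = 111.8 + 120.2 + 111.8 + 15.6 = 359.4 sq m.
Σ(Sᵢαᵢ) = 111.8·0.05 + 120.2·0.02 + 111.8·0.03 + 15.6·0.03 = 11.816.
Mean coefficient ᾱ = A/S = 0.0329.
Eyring denominator: −S ln(1−ᾱ) = 12.023.
V = 13.8 × 8.1 × 3.1 = 346.518 m³.
T = 0.161·V/[−S·ln(1−ᾱ)] = 0.161·346.518/12.023 = 4.64 s.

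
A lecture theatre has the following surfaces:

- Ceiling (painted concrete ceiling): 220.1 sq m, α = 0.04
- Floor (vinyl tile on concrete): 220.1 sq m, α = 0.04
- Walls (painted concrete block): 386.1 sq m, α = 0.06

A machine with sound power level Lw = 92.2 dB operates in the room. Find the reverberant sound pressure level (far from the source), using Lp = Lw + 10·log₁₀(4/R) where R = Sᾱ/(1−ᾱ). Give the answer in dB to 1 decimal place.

81.9 dB

A = 40.774 sabins; S = 826.3 sq m.
ᾱ = 0.0493, so room constant R = A/(1−ᾱ) = 42.888 sq m.
Lp = Lw + 10 log₁₀(4/R) = 92.2 -10.30 = 81.9 dB.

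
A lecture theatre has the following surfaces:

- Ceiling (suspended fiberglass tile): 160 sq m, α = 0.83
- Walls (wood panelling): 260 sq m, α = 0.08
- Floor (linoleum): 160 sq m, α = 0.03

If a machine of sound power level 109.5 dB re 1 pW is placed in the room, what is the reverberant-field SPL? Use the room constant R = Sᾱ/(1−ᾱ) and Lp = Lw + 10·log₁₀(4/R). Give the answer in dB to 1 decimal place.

92.1 dB

A = 158.400 sabins; S = 580.0 sq m.
ᾱ = 158.400/580.0 = 0.2731; R = Sᾱ/(1−ᾱ) = 158.400/(1−0.2731) = 217.912 sq m.
Lp = Lw + 10 log₁₀(4/R) = 109.5 -17.36 = 92.1 dB.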